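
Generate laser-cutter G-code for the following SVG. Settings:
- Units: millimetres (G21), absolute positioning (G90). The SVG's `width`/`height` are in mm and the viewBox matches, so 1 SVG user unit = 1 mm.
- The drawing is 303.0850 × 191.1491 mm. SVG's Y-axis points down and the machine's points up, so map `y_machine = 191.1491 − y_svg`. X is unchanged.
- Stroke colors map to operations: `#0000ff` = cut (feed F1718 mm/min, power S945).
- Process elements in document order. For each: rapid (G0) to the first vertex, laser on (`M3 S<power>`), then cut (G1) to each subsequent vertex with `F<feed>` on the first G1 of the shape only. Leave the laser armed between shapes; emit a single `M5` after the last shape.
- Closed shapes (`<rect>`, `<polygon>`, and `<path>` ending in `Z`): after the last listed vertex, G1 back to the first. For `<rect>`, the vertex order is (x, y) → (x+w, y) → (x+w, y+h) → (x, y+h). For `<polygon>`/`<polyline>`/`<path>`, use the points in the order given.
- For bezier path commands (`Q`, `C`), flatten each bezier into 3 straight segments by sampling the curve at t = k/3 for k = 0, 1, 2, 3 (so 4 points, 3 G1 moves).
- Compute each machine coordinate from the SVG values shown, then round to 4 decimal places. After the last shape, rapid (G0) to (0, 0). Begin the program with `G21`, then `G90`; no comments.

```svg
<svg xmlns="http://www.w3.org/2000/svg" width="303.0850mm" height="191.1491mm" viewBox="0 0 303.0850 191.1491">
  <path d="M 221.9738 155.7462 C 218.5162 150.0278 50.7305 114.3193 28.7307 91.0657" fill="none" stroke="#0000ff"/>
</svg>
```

1 u = 1 mm; y_m = 191.1491 − y.

[1] `<path>` cubic bezier, #0000ff→cut S945 F1718: (221.9738,35.4029) → (175.2259,49.5460) → (87.8401,74.2502) → (28.7307,100.0834)

G21
G90
G0 X221.9738 Y35.4029
M3 S945
G1 X175.2259 Y49.5460 F1718
G1 X87.8401 Y74.2502
G1 X28.7307 Y100.0834
M5
G0 X0.0000 Y0.0000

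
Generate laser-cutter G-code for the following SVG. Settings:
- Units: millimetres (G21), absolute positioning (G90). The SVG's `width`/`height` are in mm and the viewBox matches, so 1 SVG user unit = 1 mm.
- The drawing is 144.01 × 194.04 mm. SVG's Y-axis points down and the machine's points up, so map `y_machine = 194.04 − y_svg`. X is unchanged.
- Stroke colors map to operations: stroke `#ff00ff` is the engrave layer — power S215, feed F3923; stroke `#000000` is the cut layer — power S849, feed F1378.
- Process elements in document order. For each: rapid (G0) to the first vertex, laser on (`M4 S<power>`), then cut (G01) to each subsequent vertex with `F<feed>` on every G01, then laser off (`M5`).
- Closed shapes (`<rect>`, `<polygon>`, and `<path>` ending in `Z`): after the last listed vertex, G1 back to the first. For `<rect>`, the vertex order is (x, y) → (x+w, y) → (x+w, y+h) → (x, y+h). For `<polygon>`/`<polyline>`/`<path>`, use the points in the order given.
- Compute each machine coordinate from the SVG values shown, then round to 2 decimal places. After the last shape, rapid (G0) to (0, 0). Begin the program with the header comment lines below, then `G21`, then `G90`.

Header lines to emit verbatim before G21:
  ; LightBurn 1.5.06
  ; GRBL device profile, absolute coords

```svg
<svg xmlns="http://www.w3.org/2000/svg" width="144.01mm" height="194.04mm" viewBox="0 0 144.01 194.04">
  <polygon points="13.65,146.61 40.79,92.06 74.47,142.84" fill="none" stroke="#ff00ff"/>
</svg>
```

Since the viewBox matches the mm dimensions, user units are millimetres directly. The only transform is the Y-flip y_m = 194.04 − y_svg.

Shape 1 is a regular polygon drawn with `<polygon>`. Its stroke #ff00ff means engrave at S215, F3923. After flipping Y the toolpath is (13.65,47.43) → (40.79,101.98) → (74.47,51.20) → (13.65,47.43), returning to the start.

; LightBurn 1.5.06
; GRBL device profile, absolute coords
G21
G90
G0 X13.65 Y47.43
M4 S215
G01 X40.79 Y101.98 F3923
G01 X74.47 Y51.20 F3923
G01 X13.65 Y47.43 F3923
M5
G0 X0.00 Y0.00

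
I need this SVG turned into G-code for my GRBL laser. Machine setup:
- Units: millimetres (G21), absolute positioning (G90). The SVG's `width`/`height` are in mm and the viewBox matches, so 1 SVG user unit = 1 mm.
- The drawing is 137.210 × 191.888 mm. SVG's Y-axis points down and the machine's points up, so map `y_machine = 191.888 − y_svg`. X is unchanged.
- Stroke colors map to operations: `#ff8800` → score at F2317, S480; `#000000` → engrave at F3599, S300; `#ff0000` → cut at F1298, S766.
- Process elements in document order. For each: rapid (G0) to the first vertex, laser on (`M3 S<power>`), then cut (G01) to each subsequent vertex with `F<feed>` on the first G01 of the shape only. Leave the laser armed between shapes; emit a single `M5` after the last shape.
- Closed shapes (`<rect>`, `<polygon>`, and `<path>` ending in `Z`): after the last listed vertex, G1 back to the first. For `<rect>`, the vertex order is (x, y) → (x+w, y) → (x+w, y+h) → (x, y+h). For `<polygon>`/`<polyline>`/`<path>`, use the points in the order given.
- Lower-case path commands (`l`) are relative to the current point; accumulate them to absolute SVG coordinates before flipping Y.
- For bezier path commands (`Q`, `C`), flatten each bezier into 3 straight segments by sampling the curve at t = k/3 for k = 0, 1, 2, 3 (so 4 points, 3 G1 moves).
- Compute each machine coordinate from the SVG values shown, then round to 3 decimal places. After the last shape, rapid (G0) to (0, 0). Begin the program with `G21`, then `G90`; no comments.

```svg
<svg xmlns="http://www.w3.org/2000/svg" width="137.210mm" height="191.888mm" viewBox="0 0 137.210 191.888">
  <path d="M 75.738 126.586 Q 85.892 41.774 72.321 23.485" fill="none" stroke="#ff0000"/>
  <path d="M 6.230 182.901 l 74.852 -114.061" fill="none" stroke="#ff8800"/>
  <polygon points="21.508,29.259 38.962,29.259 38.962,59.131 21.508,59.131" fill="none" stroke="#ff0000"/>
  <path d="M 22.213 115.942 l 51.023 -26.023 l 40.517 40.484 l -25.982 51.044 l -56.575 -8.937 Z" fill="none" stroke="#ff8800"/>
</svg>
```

G21
G90
G0 X75.738 Y65.302
M3 S766
G01 X79.871 Y114.452 F1298
G01 X78.732 Y148.819
G01 X72.321 Y168.403
G0 X6.230 Y8.987
M3 S480
G01 X81.082 Y123.048 F2317
G0 X21.508 Y162.629
M3 S766
G01 X38.962 Y162.629 F1298
G01 X38.962 Y132.757
G01 X21.508 Y132.757
G01 X21.508 Y162.629
G0 X22.213 Y75.946
M3 S480
G01 X73.236 Y101.969 F2317
G01 X113.753 Y61.485
G01 X87.771 Y10.441
G01 X31.196 Y19.378
G01 X22.213 Y75.946
M5
G0 X0.000 Y0.000

viewBox `0 0 137.210 191.888` with mm width/height → 1 unit = 1 mm. Flip: y_m = 191.888 − y_svg.

**Shape 1** — `<path>` quadratic bezier, stroke `#ff0000` → cut (S766, F1298). Control points (SVG): P0=(75.738,126.586), P1=(85.892,41.774), P2=(72.321,23.485); sampled at t=k/3. Machine vertices: (75.738,65.302) → (79.871,114.452) → (78.732,148.819) → (72.321,168.403). Open path.

**Shape 2** — `<path>` line segment, stroke `#ff8800` → score (S480, F2317). Machine vertices: (6.230,8.987) → (81.082,123.048). Open path.

**Shape 3** — `<polygon>` rectangle, stroke `#ff0000` → cut (S766, F1298). Machine vertices: (21.508,162.629) → (38.962,162.629) → (38.962,132.757) → (21.508,132.757) → (21.508,162.629). Closed: final G1 returns to the first vertex.

**Shape 4** — `<path>` regular polygon, stroke `#ff8800` → score (S480, F2317). Machine vertices: (22.213,75.946) → (73.236,101.969) → (113.753,61.485) → (87.771,10.441) → (31.196,19.378) → (22.213,75.946). Closed: final G1 returns to the first vertex.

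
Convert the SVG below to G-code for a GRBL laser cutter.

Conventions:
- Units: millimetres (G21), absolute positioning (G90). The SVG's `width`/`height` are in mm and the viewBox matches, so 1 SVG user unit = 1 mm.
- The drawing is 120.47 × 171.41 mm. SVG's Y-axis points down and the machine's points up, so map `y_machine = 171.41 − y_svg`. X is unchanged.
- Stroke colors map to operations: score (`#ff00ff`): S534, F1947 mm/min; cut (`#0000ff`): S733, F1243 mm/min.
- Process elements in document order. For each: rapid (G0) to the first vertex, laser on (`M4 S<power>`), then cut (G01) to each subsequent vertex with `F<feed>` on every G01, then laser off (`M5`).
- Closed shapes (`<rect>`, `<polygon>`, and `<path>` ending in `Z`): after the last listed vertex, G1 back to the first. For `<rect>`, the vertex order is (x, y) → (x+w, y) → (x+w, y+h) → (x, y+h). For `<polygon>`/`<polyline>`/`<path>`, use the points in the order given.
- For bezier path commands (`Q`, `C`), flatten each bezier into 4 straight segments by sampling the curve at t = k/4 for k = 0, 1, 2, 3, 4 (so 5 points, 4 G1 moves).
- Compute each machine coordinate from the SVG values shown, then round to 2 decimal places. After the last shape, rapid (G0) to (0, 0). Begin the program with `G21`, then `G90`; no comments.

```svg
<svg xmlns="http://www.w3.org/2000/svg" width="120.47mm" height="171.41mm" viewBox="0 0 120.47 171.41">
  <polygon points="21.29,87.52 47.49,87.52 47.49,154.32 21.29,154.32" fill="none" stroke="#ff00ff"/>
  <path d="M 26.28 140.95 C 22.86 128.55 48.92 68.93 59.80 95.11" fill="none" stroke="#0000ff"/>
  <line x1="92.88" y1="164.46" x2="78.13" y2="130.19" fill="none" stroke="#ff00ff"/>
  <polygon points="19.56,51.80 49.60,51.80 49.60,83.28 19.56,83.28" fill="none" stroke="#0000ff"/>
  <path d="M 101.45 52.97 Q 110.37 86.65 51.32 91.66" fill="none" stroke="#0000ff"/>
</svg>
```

G21
G90
G0 X21.29 Y83.89
M4 S534
G01 X47.49 Y83.89 F1947
G01 X47.49 Y17.09 F1947
G01 X21.29 Y17.09 F1947
G01 X21.29 Y83.89 F1947
M5
G0 X26.28 Y30.46
M4 S733
G01 X28.54 Y46.54 F1243
G01 X37.68 Y67.85 F1243
G01 X49.49 Y81.93 F1243
G01 X59.80 Y76.30 F1243
M5
G0 X92.88 Y6.95
M4 S534
G01 X78.13 Y41.22 F1947
M5
G0 X19.56 Y119.61
M4 S733
G01 X49.60 Y119.61 F1243
G01 X49.60 Y88.13 F1243
G01 X19.56 Y88.13 F1243
G01 X19.56 Y119.61 F1243
M5
G0 X101.45 Y118.44
M4 S733
G01 X101.66 Y103.39 F1243
G01 X93.38 Y91.93 F1243
G01 X76.60 Y84.05 F1243
G01 X51.32 Y79.75 F1243
M5
G0 X0.00 Y0.00

1 u = 1 mm; y_m = 171.41 − y.

[1] `<polygon>` rectangle, #ff00ff→score S534 F1947: (21.29,83.89) → (47.49,83.89) → (47.49,17.09) → (21.29,17.09) → (21.29,83.89) (closed)

[2] `<path>` cubic bezier, #0000ff→cut S733 F1243: (26.28,30.46) → (28.54,46.54) → (37.68,67.85) → (49.49,81.93) → (59.80,76.30)

[3] `<line>` line segment, #ff00ff→score S534 F1947: (92.88,6.95) → (78.13,41.22)

[4] `<polygon>` rectangle, #0000ff→cut S733 F1243: (19.56,119.61) → (49.60,119.61) → (49.60,88.13) → (19.56,88.13) → (19.56,119.61) (closed)

[5] `<path>` quadratic bezier, #0000ff→cut S733 F1243: (101.45,118.44) → (101.66,103.39) → (93.38,91.93) → (76.60,84.05) → (51.32,79.75)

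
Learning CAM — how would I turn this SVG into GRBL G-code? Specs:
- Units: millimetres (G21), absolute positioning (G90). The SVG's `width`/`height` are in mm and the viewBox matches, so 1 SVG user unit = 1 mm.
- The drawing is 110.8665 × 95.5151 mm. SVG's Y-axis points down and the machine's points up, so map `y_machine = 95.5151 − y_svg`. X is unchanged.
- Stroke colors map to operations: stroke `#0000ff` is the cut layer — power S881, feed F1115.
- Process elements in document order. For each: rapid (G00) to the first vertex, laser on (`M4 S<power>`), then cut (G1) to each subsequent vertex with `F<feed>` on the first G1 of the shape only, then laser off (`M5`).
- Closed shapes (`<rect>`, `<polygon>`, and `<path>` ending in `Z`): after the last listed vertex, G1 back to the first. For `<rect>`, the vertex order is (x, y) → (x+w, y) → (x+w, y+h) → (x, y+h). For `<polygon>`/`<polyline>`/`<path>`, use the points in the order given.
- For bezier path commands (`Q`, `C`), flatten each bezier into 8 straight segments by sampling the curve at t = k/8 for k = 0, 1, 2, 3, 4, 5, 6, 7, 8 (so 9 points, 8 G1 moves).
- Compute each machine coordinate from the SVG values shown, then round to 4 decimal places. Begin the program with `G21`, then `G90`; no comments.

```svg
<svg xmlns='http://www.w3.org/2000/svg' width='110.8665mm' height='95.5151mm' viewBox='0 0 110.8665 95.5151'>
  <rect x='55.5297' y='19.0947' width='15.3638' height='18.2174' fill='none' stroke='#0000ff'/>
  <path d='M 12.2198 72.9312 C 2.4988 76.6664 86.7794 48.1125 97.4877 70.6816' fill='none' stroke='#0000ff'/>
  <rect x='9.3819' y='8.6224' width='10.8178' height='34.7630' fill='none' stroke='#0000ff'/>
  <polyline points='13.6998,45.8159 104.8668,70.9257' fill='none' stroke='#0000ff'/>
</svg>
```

1 u = 1 mm; y_m = 95.5151 − y.

[1] `<rect>` rectangle, #0000ff→cut S881 F1115: (55.5297,76.4204) → (70.8935,76.4204) → (70.8935,58.2030) → (55.5297,58.2030) → (55.5297,76.4204) (closed)

[2] `<path>` cubic bezier, #0000ff→cut S881 F1115: (12.2198,22.5839) → (12.6535,22.5338) → (19.9360,24.5334) → (32.1037,27.6051) → (47.1928,30.7714) → (63.2395,33.0549) → (78.2800,33.4781) → (90.3507,31.0634) → (97.4877,24.8335)

[3] `<rect>` rectangle, #0000ff→cut S881 F1115: (9.3819,86.8927) → (20.1997,86.8927) → (20.1997,52.1297) → (9.3819,52.1297) → (9.3819,86.8927) (closed)

[4] `<polyline>` line segment, #0000ff→cut S881 F1115: (13.6998,49.6992) → (104.8668,24.5894)

G21
G90
G00 X55.5297 Y76.4204
M4 S881
G1 X70.8935 Y76.4204 F1115
G1 X70.8935 Y58.2030
G1 X55.5297 Y58.2030
G1 X55.5297 Y76.4204
M5
G00 X12.2198 Y22.5839
M4 S881
G1 X12.6535 Y22.5338 F1115
G1 X19.9360 Y24.5334
G1 X32.1037 Y27.6051
G1 X47.1928 Y30.7714
G1 X63.2395 Y33.0549
G1 X78.2800 Y33.4781
G1 X90.3507 Y31.0634
G1 X97.4877 Y24.8335
M5
G00 X9.3819 Y86.8927
M4 S881
G1 X20.1997 Y86.8927 F1115
G1 X20.1997 Y52.1297
G1 X9.3819 Y52.1297
G1 X9.3819 Y86.8927
M5
G00 X13.6998 Y49.6992
M4 S881
G1 X104.8668 Y24.5894 F1115
M5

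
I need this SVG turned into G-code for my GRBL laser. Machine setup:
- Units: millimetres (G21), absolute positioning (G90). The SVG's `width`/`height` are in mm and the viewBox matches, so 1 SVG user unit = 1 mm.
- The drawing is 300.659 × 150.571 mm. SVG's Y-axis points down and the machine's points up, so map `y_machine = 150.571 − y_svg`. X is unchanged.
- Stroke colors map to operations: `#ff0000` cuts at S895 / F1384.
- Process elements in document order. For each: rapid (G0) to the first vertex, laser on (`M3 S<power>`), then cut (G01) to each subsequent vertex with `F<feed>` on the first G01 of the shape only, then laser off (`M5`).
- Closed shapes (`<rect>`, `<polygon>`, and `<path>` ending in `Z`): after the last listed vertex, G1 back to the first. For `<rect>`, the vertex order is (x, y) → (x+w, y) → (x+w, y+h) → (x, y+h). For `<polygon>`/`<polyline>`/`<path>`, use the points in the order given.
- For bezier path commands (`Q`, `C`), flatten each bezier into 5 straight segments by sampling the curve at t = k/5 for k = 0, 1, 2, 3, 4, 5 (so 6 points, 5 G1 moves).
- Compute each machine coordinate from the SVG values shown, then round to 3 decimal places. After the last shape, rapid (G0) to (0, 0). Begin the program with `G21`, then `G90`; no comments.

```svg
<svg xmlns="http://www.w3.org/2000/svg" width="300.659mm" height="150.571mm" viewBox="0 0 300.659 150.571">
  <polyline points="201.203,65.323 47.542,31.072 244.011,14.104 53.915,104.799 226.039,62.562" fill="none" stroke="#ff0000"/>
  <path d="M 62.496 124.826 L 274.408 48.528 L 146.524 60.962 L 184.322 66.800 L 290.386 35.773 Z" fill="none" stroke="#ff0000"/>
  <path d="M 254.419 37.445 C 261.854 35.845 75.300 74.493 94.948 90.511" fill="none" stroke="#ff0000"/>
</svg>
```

Since the viewBox matches the mm dimensions, user units are millimetres directly. The only transform is the Y-flip y_m = 150.571 − y_svg.

Shape 1 is a open polyline drawn with `<polyline>`. Its stroke #ff0000 means cut at S895, F1384. After flipping Y the toolpath is (201.203,85.248) → (47.542,119.499) → (244.011,136.467) → (53.915,45.772) → (226.039,88.009).

Shape 2 is a closed polygon drawn with `<path>`. Its stroke #ff0000 means cut at S895, F1384. After flipping Y the toolpath is (62.496,25.745) → (274.408,102.043) → (146.524,89.609) → (184.322,83.771) → (290.386,114.798) → (62.496,25.745), returning to the start.

Shape 3 is a cubic bezier drawn with `<path>`. Its stroke #ff0000 means cut at S895, F1384. After flipping Y the toolpath is (254.419,113.126) → (238.803,109.759) → (195.839,99.751) → (144.735,86.120) → (104.702,71.883) → (94.948,60.060).

G21
G90
G0 X201.203 Y85.248
M3 S895
G01 X47.542 Y119.499 F1384
G01 X244.011 Y136.467
G01 X53.915 Y45.772
G01 X226.039 Y88.009
M5
G0 X62.496 Y25.745
M3 S895
G01 X274.408 Y102.043 F1384
G01 X146.524 Y89.609
G01 X184.322 Y83.771
G01 X290.386 Y114.798
G01 X62.496 Y25.745
M5
G0 X254.419 Y113.126
M3 S895
G01 X238.803 Y109.759 F1384
G01 X195.839 Y99.751
G01 X144.735 Y86.120
G01 X104.702 Y71.883
G01 X94.948 Y60.060
M5
G0 X0.000 Y0.000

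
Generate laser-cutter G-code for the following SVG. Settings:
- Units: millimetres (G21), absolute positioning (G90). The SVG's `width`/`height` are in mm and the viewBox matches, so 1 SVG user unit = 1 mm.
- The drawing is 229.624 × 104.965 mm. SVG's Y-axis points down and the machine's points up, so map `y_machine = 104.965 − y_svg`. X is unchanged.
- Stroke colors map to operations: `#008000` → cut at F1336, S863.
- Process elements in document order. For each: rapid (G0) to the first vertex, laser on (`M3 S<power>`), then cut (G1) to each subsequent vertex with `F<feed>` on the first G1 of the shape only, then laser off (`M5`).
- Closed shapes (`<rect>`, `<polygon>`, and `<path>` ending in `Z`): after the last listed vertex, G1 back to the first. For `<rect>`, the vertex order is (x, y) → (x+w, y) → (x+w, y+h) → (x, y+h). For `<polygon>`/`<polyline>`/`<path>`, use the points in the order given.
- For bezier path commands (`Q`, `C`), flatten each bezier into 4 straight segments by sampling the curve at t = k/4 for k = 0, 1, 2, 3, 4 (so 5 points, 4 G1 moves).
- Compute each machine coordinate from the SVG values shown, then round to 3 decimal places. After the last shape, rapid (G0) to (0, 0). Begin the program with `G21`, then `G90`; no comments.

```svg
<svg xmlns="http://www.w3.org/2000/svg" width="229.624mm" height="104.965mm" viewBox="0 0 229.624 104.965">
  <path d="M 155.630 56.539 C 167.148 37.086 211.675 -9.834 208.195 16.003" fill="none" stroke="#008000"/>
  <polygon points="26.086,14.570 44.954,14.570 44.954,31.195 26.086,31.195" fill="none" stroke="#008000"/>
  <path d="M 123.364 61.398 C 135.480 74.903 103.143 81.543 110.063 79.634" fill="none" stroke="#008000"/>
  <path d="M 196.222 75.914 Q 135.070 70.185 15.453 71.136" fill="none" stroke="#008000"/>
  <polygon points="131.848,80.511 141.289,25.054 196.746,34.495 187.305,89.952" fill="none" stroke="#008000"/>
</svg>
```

Since the viewBox matches the mm dimensions, user units are millimetres directly. The only transform is the Y-flip y_m = 104.965 − y_svg.

Shape 1 is a cubic bezier drawn with `<path>`. Its stroke #008000 means cut at S863, F1336. After flipping Y the toolpath is (155.630,48.426) → (169.192,66.600) → (187.537,85.678) → (203.070,96.264) → (208.195,88.962).

Shape 2 is a rectangle drawn with `<polygon>`. Its stroke #008000 means cut at S863, F1336. After flipping Y the toolpath is (26.086,90.395) → (44.954,90.395) → (44.954,73.770) → (26.086,73.770) → (26.086,90.395), returning to the start.

Shape 3 is a cubic bezier drawn with `<path>`. Its stroke #008000 means cut at S863, F1336. After flipping Y the toolpath is (123.364,43.567) → (125.424,34.752) → (118.662,28.669) → (110.926,25.476) → (110.063,25.331).

Shape 4 is a quadratic bezier drawn with `<path>`. Its stroke #008000 means cut at S863, F1336. After flipping Y the toolpath is (196.222,29.051) → (161.992,31.498) → (120.454,33.110) → (71.607,33.887) → (15.453,33.829).

Shape 5 is a regular polygon drawn with `<polygon>`. Its stroke #008000 means cut at S863, F1336. After flipping Y the toolpath is (131.848,24.454) → (141.289,79.911) → (196.746,70.470) → (187.305,15.013) → (131.848,24.454), returning to the start.

G21
G90
G0 X155.630 Y48.426
M3 S863
G1 X169.192 Y66.600 F1336
G1 X187.537 Y85.678
G1 X203.070 Y96.264
G1 X208.195 Y88.962
M5
G0 X26.086 Y90.395
M3 S863
G1 X44.954 Y90.395 F1336
G1 X44.954 Y73.770
G1 X26.086 Y73.770
G1 X26.086 Y90.395
M5
G0 X123.364 Y43.567
M3 S863
G1 X125.424 Y34.752 F1336
G1 X118.662 Y28.669
G1 X110.926 Y25.476
G1 X110.063 Y25.331
M5
G0 X196.222 Y29.051
M3 S863
G1 X161.992 Y31.498 F1336
G1 X120.454 Y33.110
G1 X71.607 Y33.887
G1 X15.453 Y33.829
M5
G0 X131.848 Y24.454
M3 S863
G1 X141.289 Y79.911 F1336
G1 X196.746 Y70.470
G1 X187.305 Y15.013
G1 X131.848 Y24.454
M5
G0 X0.000 Y0.000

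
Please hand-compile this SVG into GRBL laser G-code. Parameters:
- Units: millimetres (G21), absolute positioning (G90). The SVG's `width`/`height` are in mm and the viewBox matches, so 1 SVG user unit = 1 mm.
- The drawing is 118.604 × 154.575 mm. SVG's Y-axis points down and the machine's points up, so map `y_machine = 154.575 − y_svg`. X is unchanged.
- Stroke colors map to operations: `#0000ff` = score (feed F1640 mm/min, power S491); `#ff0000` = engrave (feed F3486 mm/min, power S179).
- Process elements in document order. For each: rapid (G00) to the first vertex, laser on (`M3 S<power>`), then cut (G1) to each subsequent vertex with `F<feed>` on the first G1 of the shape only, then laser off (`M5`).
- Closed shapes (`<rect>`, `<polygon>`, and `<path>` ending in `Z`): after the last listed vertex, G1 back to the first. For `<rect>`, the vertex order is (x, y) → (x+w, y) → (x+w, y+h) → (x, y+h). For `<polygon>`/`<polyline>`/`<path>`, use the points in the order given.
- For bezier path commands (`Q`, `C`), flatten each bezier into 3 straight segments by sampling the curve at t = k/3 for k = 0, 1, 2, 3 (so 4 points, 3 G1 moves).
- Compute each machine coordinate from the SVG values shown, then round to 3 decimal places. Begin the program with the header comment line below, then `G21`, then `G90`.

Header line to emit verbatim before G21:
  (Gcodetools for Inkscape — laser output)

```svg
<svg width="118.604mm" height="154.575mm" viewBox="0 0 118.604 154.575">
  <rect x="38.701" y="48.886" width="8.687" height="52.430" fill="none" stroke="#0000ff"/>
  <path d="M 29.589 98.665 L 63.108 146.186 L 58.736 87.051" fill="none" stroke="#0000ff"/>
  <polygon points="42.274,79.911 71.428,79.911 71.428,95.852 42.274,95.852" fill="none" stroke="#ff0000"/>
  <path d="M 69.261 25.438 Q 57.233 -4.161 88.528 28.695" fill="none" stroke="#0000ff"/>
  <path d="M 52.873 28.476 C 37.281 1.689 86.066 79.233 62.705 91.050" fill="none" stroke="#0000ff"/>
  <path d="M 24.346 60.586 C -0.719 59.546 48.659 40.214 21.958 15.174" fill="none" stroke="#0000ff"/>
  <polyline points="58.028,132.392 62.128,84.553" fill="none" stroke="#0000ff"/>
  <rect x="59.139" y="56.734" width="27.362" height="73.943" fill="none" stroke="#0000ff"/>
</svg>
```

Since the viewBox matches the mm dimensions, user units are millimetres directly. The only transform is the Y-flip y_m = 154.575 − y_svg.

Shape 1 is a rectangle drawn with `<rect>`. Its stroke #0000ff means score at S491, F1640. After flipping Y the toolpath is (38.701,105.689) → (47.388,105.689) → (47.388,53.259) → (38.701,53.259) → (38.701,105.689), returning to the start.

Shape 2 is a open polyline drawn with `<path>`. Its stroke #0000ff means score at S491, F1640. After flipping Y the toolpath is (29.589,55.910) → (63.108,8.389) → (58.736,67.524).

Shape 3 is a rectangle drawn with `<polygon>`. Its stroke #ff0000 means engrave at S179, F3486. After flipping Y the toolpath is (42.274,74.664) → (71.428,74.664) → (71.428,58.723) → (42.274,58.723) → (42.274,74.664), returning to the start.

Shape 4 is a quadratic bezier drawn with `<path>`. Its stroke #0000ff means score at S491, F1640. After flipping Y the toolpath is (69.261,129.137) → (66.056,141.930) → (72.478,140.845) → (88.528,125.880).

Shape 5 is a cubic bezier drawn with `<path>`. Its stroke #0000ff means score at S491, F1640. After flipping Y the toolpath is (52.873,126.099) → (53.684,124.407) → (67.074,90.953) → (62.705,63.525).

Shape 6 is a cubic bezier drawn with `<path>`. Its stroke #0000ff means score at S491, F1640. After flipping Y the toolpath is (24.346,93.989) → (18.520,100.660) → (28.874,116.730) → (21.958,139.401).

Shape 7 is a line segment drawn with `<polyline>`. Its stroke #0000ff means score at S491, F1640. After flipping Y the toolpath is (58.028,22.183) → (62.128,70.022).

Shape 8 is a rectangle drawn with `<rect>`. Its stroke #0000ff means score at S491, F1640. After flipping Y the toolpath is (59.139,97.841) → (86.501,97.841) → (86.501,23.898) → (59.139,23.898) → (59.139,97.841), returning to the start.

(Gcodetools for Inkscape — laser output)
G21
G90
G00 X38.701 Y105.689
M3 S491
G1 X47.388 Y105.689 F1640
G1 X47.388 Y53.259
G1 X38.701 Y53.259
G1 X38.701 Y105.689
M5
G00 X29.589 Y55.910
M3 S491
G1 X63.108 Y8.389 F1640
G1 X58.736 Y67.524
M5
G00 X42.274 Y74.664
M3 S179
G1 X71.428 Y74.664 F3486
G1 X71.428 Y58.723
G1 X42.274 Y58.723
G1 X42.274 Y74.664
M5
G00 X69.261 Y129.137
M3 S491
G1 X66.056 Y141.930 F1640
G1 X72.478 Y140.845
G1 X88.528 Y125.880
M5
G00 X52.873 Y126.099
M3 S491
G1 X53.684 Y124.407 F1640
G1 X67.074 Y90.953
G1 X62.705 Y63.525
M5
G00 X24.346 Y93.989
M3 S491
G1 X18.520 Y100.660 F1640
G1 X28.874 Y116.730
G1 X21.958 Y139.401
M5
G00 X58.028 Y22.183
M3 S491
G1 X62.128 Y70.022 F1640
M5
G00 X59.139 Y97.841
M3 S491
G1 X86.501 Y97.841 F1640
G1 X86.501 Y23.898
G1 X59.139 Y23.898
G1 X59.139 Y97.841
M5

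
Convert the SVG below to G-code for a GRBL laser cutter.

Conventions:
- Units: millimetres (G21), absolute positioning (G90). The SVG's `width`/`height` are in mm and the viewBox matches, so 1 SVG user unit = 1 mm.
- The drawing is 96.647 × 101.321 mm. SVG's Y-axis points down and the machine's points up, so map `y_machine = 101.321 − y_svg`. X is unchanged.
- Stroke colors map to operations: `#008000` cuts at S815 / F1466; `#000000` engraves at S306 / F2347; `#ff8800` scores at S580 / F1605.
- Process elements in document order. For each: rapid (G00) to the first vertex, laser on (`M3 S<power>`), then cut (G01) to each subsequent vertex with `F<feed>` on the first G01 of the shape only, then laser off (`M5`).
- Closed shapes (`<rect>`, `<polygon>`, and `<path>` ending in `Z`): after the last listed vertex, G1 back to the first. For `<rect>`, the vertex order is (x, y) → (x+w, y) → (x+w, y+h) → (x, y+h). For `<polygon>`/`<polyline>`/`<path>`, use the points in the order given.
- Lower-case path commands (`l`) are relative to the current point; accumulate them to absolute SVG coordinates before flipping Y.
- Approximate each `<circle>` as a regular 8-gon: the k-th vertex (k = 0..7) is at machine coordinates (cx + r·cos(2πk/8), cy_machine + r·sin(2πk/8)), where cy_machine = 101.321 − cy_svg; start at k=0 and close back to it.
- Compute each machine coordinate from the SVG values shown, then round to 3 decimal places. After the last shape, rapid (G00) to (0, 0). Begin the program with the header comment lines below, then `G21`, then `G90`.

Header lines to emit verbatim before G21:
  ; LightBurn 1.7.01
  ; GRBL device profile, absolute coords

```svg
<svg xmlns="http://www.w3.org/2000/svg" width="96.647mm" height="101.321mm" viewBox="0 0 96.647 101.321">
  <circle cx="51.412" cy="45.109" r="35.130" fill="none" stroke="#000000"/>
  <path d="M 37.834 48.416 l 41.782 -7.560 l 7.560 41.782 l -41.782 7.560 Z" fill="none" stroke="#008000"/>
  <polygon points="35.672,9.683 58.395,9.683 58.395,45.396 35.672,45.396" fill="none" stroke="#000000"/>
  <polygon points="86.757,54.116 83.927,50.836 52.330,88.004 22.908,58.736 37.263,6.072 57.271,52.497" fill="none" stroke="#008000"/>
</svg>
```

; LightBurn 1.7.01
; GRBL device profile, absolute coords
G21
G90
G00 X86.542 Y56.212
M3 S306
G01 X76.253 Y81.053 F2347
G01 X51.412 Y91.342
G01 X26.571 Y81.053
G01 X16.282 Y56.212
G01 X26.571 Y31.371
G01 X51.412 Y21.082
G01 X76.253 Y31.371
G01 X86.542 Y56.212
M5
G00 X37.834 Y52.905
M3 S815
G01 X79.616 Y60.465 F1466
G01 X87.176 Y18.683
G01 X45.394 Y11.123
G01 X37.834 Y52.905
M5
G00 X35.672 Y91.638
M3 S306
G01 X58.395 Y91.638 F2347
G01 X58.395 Y55.925
G01 X35.672 Y55.925
G01 X35.672 Y91.638
M5
G00 X86.757 Y47.205
M3 S815
G01 X83.927 Y50.485 F1466
G01 X52.330 Y13.317
G01 X22.908 Y42.585
G01 X37.263 Y95.249
G01 X57.271 Y48.824
G01 X86.757 Y47.205
M5
G00 X0.000 Y0.000

Since the viewBox matches the mm dimensions, user units are millimetres directly. The only transform is the Y-flip y_m = 101.321 − y_svg.

Shape 1 is a circle drawn with `<circle>`. Its stroke #000000 means engrave at S306, F2347. After flipping Y the toolpath is (86.542,56.212) → (76.253,81.053) → (51.412,91.342) → (26.571,81.053) → (16.282,56.212) → (26.571,31.371) → (51.412,21.082) → (76.253,31.371) → (86.542,56.212), returning to the start.

Shape 2 is a regular polygon drawn with `<path>`. Its stroke #008000 means cut at S815, F1466. After flipping Y the toolpath is (37.834,52.905) → (79.616,60.465) → (87.176,18.683) → (45.394,11.123) → (37.834,52.905), returning to the start.

Shape 3 is a rectangle drawn with `<polygon>`. Its stroke #000000 means engrave at S306, F2347. After flipping Y the toolpath is (35.672,91.638) → (58.395,91.638) → (58.395,55.925) → (35.672,55.925) → (35.672,91.638), returning to the start.

Shape 4 is a closed polygon drawn with `<polygon>`. Its stroke #008000 means cut at S815, F1466. After flipping Y the toolpath is (86.757,47.205) → (83.927,50.485) → (52.330,13.317) → (22.908,42.585) → (37.263,95.249) → (57.271,48.824) → (86.757,47.205), returning to the start.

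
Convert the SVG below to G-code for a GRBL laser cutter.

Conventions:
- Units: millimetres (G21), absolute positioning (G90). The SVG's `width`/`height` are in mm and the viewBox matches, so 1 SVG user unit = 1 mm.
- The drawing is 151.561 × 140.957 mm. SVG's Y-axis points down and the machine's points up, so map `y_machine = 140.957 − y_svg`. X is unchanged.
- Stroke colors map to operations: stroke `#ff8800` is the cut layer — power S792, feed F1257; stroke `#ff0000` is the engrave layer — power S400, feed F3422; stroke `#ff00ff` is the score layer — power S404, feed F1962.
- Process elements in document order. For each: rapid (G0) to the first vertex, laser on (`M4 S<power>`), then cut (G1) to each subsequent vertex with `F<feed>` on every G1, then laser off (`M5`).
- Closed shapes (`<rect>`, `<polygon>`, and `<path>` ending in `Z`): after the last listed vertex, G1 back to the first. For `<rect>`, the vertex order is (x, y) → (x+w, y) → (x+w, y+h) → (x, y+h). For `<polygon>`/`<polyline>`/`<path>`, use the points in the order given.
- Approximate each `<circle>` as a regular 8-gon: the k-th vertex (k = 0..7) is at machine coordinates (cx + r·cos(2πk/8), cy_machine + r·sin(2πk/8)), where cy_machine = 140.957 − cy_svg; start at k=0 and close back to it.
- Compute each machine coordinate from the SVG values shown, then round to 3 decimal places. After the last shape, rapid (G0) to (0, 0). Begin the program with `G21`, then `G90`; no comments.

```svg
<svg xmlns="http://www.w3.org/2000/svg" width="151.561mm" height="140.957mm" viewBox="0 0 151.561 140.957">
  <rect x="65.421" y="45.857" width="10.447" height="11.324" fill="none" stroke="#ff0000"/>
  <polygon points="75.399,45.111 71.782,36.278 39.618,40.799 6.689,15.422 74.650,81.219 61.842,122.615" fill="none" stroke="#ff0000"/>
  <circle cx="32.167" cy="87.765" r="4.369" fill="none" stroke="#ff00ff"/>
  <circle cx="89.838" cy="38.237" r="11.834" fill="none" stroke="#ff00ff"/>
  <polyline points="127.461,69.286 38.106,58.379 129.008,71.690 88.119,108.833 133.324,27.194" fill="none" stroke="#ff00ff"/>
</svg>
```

G21
G90
G0 X65.421 Y95.100
M4 S400
G1 X75.868 Y95.100 F3422
G1 X75.868 Y83.776 F3422
G1 X65.421 Y83.776 F3422
G1 X65.421 Y95.100 F3422
M5
G0 X75.399 Y95.846
M4 S400
G1 X71.782 Y104.679 F3422
G1 X39.618 Y100.158 F3422
G1 X6.689 Y125.535 F3422
G1 X74.650 Y59.738 F3422
G1 X61.842 Y18.342 F3422
G1 X75.399 Y95.846 F3422
M5
G0 X36.536 Y53.192
M4 S404
G1 X35.256 Y56.281 F1962
G1 X32.167 Y57.561 F1962
G1 X29.078 Y56.281 F1962
G1 X27.798 Y53.192 F1962
G1 X29.078 Y50.103 F1962
G1 X32.167 Y48.823 F1962
G1 X35.256 Y50.103 F1962
G1 X36.536 Y53.192 F1962
M5
G0 X101.672 Y102.720
M4 S404
G1 X98.206 Y111.088 F1962
G1 X89.838 Y114.554 F1962
G1 X81.470 Y111.088 F1962
G1 X78.004 Y102.720 F1962
G1 X81.470 Y94.352 F1962
G1 X89.838 Y90.886 F1962
G1 X98.206 Y94.352 F1962
G1 X101.672 Y102.720 F1962
M5
G0 X127.461 Y71.671
M4 S404
G1 X38.106 Y82.578 F1962
G1 X129.008 Y69.267 F1962
G1 X88.119 Y32.124 F1962
G1 X133.324 Y113.763 F1962
M5
G0 X0.000 Y0.000

Since the viewBox matches the mm dimensions, user units are millimetres directly. The only transform is the Y-flip y_m = 140.957 − y_svg.

Shape 1 is a rectangle drawn with `<rect>`. Its stroke #ff0000 means engrave at S400, F3422. After flipping Y the toolpath is (65.421,95.100) → (75.868,95.100) → (75.868,83.776) → (65.421,83.776) → (65.421,95.100), returning to the start.

Shape 2 is a closed polygon drawn with `<polygon>`. Its stroke #ff0000 means engrave at S400, F3422. After flipping Y the toolpath is (75.399,95.846) → (71.782,104.679) → (39.618,100.158) → (6.689,125.535) → (74.650,59.738) → (61.842,18.342) → (75.399,95.846), returning to the start.

Shape 3 is a circle drawn with `<circle>`. Its stroke #ff00ff means score at S404, F1962. After flipping Y the toolpath is (36.536,53.192) → (35.256,56.281) → (32.167,57.561) → (29.078,56.281) → (27.798,53.192) → (29.078,50.103) → (32.167,48.823) → (35.256,50.103) → (36.536,53.192), returning to the start.

Shape 4 is a circle drawn with `<circle>`. Its stroke #ff00ff means score at S404, F1962. After flipping Y the toolpath is (101.672,102.720) → (98.206,111.088) → (89.838,114.554) → (81.470,111.088) → (78.004,102.720) → (81.470,94.352) → (89.838,90.886) → (98.206,94.352) → (101.672,102.720), returning to the start.

Shape 5 is a open polyline drawn with `<polyline>`. Its stroke #ff00ff means score at S404, F1962. After flipping Y the toolpath is (127.461,71.671) → (38.106,82.578) → (129.008,69.267) → (88.119,32.124) → (133.324,113.763).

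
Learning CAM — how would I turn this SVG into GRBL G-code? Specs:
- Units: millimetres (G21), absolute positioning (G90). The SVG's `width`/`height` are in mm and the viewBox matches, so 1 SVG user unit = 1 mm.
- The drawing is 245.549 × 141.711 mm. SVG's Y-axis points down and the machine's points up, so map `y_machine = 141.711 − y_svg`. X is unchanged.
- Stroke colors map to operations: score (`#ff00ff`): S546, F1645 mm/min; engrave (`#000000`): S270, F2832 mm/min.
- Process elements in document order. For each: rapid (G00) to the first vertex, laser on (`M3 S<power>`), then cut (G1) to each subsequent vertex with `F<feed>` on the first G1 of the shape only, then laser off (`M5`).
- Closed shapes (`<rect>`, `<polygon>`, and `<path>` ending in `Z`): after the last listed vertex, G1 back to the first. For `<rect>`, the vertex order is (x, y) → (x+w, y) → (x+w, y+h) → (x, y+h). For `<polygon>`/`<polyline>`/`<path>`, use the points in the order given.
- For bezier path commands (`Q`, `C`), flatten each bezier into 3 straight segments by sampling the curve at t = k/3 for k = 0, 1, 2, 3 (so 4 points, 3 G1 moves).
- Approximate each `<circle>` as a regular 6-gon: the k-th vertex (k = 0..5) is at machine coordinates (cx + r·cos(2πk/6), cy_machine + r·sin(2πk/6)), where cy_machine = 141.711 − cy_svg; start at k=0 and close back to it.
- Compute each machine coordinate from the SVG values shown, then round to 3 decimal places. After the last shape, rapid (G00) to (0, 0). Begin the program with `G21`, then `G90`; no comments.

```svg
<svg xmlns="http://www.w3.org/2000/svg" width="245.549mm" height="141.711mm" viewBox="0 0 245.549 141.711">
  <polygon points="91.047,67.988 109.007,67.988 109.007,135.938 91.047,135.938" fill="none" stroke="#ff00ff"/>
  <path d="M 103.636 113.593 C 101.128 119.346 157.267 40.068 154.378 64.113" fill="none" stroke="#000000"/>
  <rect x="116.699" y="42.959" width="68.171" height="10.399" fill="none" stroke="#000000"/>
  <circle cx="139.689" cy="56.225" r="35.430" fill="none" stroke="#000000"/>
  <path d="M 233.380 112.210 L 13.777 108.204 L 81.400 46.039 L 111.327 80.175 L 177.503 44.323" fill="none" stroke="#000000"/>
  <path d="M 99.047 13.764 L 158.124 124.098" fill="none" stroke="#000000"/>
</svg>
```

G21
G90
G00 X91.047 Y73.723
M3 S546
G1 X109.007 Y73.723 F1645
G1 X109.007 Y5.773
G1 X91.047 Y5.773
G1 X91.047 Y73.723
M5
G00 X103.636 Y28.118
M3 S270
G1 X116.319 Y43.733 F2832
G1 X141.949 Y74.178
G1 X154.378 Y77.598
M5
G00 X116.699 Y98.752
M3 S270
G1 X184.870 Y98.752 F2832
G1 X184.870 Y88.353
G1 X116.699 Y88.353
G1 X116.699 Y98.752
M5
G00 X175.119 Y85.486
M3 S270
G1 X157.404 Y116.169 F2832
G1 X121.974 Y116.169
G1 X104.259 Y85.486
G1 X121.974 Y54.803
G1 X157.404 Y54.803
G1 X175.119 Y85.486
M5
G00 X233.380 Y29.501
M3 S270
G1 X13.777 Y33.507 F2832
G1 X81.400 Y95.672
G1 X111.327 Y61.536
G1 X177.503 Y97.388
M5
G00 X99.047 Y127.947
M3 S270
G1 X158.124 Y17.613 F2832
M5
G00 X0.000 Y0.000

Since the viewBox matches the mm dimensions, user units are millimetres directly. The only transform is the Y-flip y_m = 141.711 − y_svg.

Shape 1 is a rectangle drawn with `<polygon>`. Its stroke #ff00ff means score at S546, F1645. After flipping Y the toolpath is (91.047,73.723) → (109.007,73.723) → (109.007,5.773) → (91.047,5.773) → (91.047,73.723), returning to the start.

Shape 2 is a cubic bezier drawn with `<path>`. Its stroke #000000 means engrave at S270, F2832. After flipping Y the toolpath is (103.636,28.118) → (116.319,43.733) → (141.949,74.178) → (154.378,77.598).

Shape 3 is a rectangle drawn with `<rect>`. Its stroke #000000 means engrave at S270, F2832. After flipping Y the toolpath is (116.699,98.752) → (184.870,98.752) → (184.870,88.353) → (116.699,88.353) → (116.699,98.752), returning to the start.

Shape 4 is a circle drawn with `<circle>`. Its stroke #000000 means engrave at S270, F2832. After flipping Y the toolpath is (175.119,85.486) → (157.404,116.169) → (121.974,116.169) → (104.259,85.486) → (121.974,54.803) → (157.404,54.803) → (175.119,85.486), returning to the start.

Shape 5 is a open polyline drawn with `<path>`. Its stroke #000000 means engrave at S270, F2832. After flipping Y the toolpath is (233.380,29.501) → (13.777,33.507) → (81.400,95.672) → (111.327,61.536) → (177.503,97.388).

Shape 6 is a line segment drawn with `<path>`. Its stroke #000000 means engrave at S270, F2832. After flipping Y the toolpath is (99.047,127.947) → (158.124,17.613).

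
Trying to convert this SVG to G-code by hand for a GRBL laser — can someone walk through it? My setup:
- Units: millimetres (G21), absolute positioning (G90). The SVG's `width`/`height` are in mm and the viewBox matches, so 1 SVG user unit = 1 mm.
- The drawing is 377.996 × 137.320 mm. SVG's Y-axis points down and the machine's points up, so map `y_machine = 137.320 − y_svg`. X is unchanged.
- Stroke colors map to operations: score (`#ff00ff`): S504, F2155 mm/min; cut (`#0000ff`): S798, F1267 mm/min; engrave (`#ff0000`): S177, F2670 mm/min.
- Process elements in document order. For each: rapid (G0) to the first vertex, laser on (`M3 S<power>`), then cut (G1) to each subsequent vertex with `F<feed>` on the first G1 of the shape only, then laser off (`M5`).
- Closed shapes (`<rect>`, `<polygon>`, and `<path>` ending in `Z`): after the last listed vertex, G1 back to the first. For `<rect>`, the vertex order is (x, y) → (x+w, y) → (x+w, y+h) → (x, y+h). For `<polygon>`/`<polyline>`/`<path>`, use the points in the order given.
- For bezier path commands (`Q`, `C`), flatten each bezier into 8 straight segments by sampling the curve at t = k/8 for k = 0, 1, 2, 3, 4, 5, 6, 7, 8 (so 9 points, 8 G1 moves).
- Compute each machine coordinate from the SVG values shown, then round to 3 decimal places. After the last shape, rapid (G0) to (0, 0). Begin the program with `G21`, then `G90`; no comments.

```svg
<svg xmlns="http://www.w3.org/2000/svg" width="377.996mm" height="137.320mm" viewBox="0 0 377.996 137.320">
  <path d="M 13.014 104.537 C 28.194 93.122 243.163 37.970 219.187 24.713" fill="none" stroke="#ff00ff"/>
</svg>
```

G21
G90
G0 X13.014 Y32.783
M3 S504
G1 X27.215 Y38.947 F2155
G1 X55.004 Y48.207
G1 X91.241 Y59.561
G1 X130.784 Y72.004
G1 X168.491 Y84.534
G1 X199.222 Y96.147
G1 X217.834 Y105.839
G1 X219.187 Y112.607
M5
G0 X0.000 Y0.000

Since the viewBox matches the mm dimensions, user units are millimetres directly. The only transform is the Y-flip y_m = 137.320 − y_svg.

Shape 1 is a cubic bezier drawn with `<path>`. Its stroke #ff00ff means score at S504, F2155. After flipping Y the toolpath is (13.014,32.783) → (27.215,38.947) → (55.004,48.207) → (91.241,59.561) → (130.784,72.004) → (168.491,84.534) → (199.222,96.147) → (217.834,105.839) → (219.187,112.607).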